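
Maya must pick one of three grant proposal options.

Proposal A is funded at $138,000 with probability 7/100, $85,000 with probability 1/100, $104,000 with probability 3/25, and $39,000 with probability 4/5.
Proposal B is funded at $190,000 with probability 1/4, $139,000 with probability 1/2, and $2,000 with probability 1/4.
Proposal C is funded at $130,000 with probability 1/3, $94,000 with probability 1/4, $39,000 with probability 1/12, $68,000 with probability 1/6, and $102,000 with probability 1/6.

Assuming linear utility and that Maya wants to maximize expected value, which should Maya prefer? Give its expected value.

Proposal B ($117,500)

Proposal A = 7/100 × 138000 + 1/100 × 85000 + 3/25 × 104000 + 4/5 × 39000 = 9660 + 850 + 12480 + 31200 = 54190
Proposal B = 1/4 × 190000 + 1/2 × 139000 + 1/4 × 2000 = 47500 + 69500 + 500 = 117500
Proposal C = 1/3 × 130000 + 1/4 × 94000 + 1/12 × 39000 + 1/6 × 68000 + 1/6 × 102000 = 43333.3333 + 23500 + 3250 + 11333.3333 + 17000 = 98416.6667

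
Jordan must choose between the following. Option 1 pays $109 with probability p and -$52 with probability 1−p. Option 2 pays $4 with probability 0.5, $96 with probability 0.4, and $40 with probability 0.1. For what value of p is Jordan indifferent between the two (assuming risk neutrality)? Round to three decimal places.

EV(Option 2) = 0.5 × 4 + 0.4 × 96 + 0.1 × 40 = 2 + 38.4 + 4 = 44.4
p·109 + (1−p)·(-52) = 44.4
161p − 52 = 44.4
p = (44.4 + 52) / 161

p = 0.599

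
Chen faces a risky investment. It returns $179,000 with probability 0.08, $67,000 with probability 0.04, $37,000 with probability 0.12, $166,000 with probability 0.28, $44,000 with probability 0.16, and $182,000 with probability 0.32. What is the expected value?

$133,200

EV = 0.08 × 179000 + 0.04 × 67000 + 0.12 × 37000 + 0.28 × 166000 + 0.16 × 44000 + 0.32 × 182000 = 14320 + 2680 + 4440 + 46480 + 7040 + 58240 = 133200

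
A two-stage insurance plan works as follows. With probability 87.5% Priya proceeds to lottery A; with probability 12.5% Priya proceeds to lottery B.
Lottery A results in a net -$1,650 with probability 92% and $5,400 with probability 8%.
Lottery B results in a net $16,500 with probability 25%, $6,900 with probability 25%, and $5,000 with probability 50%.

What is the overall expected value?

$93.50

EV(A) = 0.92 × (-1650) + 0.08 × 5400 = -1518 + 432 = -1086
EV(B) = 0.25 × 16500 + 0.25 × 6900 + 0.5 × 5000 = 4125 + 1725 + 2500 = 8350
Overall = 0.875 × (-1086) + 0.125 × 8350 = -950.25 + 1043.75 = 93.5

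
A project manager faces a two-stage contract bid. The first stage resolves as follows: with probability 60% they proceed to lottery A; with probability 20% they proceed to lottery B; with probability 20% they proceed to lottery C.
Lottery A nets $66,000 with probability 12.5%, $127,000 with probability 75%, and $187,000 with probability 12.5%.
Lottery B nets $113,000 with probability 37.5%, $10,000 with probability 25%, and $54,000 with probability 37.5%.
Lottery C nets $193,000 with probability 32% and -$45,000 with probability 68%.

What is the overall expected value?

EV(A) = 0.125 × 66000 + 0.75 × 127000 + 0.125 × 187000 = 8250 + 95250 + 23375 = 126875
EV(B) = 0.375 × 113000 + 0.25 × 10000 + 0.375 × 54000 = 42375 + 2500 + 20250 = 65125
EV(C) = 0.32 × 193000 + 0.68 × (-45000) = 61760 − 30600 = 31160
Overall = 0.6 × 126875 + 0.2 × 65125 + 0.2 × 31160 = 76125 + 13025 + 6232 = 95382

$95,382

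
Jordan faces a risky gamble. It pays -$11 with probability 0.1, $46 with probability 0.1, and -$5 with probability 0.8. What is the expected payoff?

-$0.50

EV = 0.1 × (-11) + 0.1 × 46 + 0.8 × (-5) = -1.1 + 4.6 − 4 = -0.5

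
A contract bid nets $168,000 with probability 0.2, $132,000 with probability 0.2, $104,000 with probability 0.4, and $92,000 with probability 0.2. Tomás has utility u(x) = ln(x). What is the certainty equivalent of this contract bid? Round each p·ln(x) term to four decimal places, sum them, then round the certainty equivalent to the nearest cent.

$117,148.78

E[u] = 0.2·ln(168000) + 0.2·ln(132000) + 0.4·ln(104000) + 0.2·ln(92000) = 2.4063 + 2.3581 + 4.6209 + 2.2859 = 11.6712
CE = e^11.6712 ≈ 117148.78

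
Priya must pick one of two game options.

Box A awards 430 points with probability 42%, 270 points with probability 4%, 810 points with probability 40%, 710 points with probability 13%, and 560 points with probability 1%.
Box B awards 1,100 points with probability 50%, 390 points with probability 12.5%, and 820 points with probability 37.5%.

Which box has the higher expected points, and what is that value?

Box B (906.25 points)

Box A = 0.42 × 430 + 0.04 × 270 + 0.4 × 810 + 0.13 × 710 + 0.01 × 560 = 180.6 + 10.8 + 324 + 92.3 + 5.6 = 613.3
Box B = 0.5 × 1100 + 0.125 × 390 + 0.375 × 820 = 550 + 48.75 + 307.5 = 906.25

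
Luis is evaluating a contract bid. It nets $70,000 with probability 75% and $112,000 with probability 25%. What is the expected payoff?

$80,500

EV = 0.75 × 70000 + 0.25 × 112000 = 52500 + 28000 = 80500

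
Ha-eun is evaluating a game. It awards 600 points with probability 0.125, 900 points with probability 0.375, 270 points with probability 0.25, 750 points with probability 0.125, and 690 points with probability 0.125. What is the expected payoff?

660 points

EV = 0.125 × 600 + 0.375 × 900 + 0.25 × 270 + 0.125 × 750 + 0.125 × 690 = 75 + 337.5 + 67.5 + 93.75 + 86.25 = 660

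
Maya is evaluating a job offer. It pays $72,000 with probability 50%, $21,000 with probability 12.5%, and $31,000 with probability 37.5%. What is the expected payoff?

EV = 0.5 × 72000 + 0.125 × 21000 + 0.375 × 31000 = 36000 + 2625 + 11625 = 50250

$50,250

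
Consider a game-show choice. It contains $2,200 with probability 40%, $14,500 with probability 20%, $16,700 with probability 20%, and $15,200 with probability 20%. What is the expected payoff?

EV = 0.4 × 2200 + 0.2 × 14500 + 0.2 × 16700 + 0.2 × 15200 = 880 + 2900 + 3340 + 3040 = 10160

$10,160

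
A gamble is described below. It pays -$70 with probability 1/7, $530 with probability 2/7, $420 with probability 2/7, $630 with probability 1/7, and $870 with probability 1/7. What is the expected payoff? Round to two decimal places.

EV = 1/7 × (-70) + 2/7 × 530 + 2/7 × 420 + 1/7 × 630 + 1/7 × 870 = -10 + 151.4286 + 120 + 90 + 124.2857 = 475.7143

$475.71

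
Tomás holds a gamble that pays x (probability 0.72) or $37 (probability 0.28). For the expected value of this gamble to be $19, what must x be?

0.72·x + 0.28·37 = 19
0.72·x = 19 − 10.36 = 8.64
x = 8.64 / 0.72 = 12

x = $12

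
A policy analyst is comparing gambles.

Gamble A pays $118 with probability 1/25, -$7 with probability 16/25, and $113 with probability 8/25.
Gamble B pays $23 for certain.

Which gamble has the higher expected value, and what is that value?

Gamble A = 1/25 × 118 + 16/25 × (-7) + 8/25 × 113 = 4.72 − 4.48 + 36.16 = 36.4
Gamble B: 23 (certain)

Gamble A ($36.40)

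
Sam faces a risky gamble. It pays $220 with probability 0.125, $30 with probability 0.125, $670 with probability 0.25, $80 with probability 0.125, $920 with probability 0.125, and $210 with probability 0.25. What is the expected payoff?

$376.25

EV = 0.125 × 220 + 0.125 × 30 + 0.25 × 670 + 0.125 × 80 + 0.125 × 920 + 0.25 × 210 = 27.5 + 3.75 + 167.5 + 10 + 115 + 52.5 = 376.25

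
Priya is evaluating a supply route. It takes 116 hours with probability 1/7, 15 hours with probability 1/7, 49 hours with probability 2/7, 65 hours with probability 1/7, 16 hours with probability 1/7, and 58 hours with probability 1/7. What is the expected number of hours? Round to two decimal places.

52.57 hours

EV = 1/7 × 116 + 1/7 × 15 + 2/7 × 49 + 1/7 × 65 + 1/7 × 16 + 1/7 × 58 = 16.5714 + 2.1429 + 14 + 9.2857 + 2.2857 + 8.2857 = 52.5714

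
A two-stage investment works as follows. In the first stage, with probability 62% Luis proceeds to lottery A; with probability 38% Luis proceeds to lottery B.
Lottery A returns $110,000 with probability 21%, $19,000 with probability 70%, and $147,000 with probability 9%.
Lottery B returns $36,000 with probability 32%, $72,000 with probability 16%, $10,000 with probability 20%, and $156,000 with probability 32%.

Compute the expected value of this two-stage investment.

EV(A) = 0.21 × 110000 + 0.7 × 19000 + 0.09 × 147000 = 23100 + 13300 + 13230 = 49630
EV(B) = 0.32 × 36000 + 0.16 × 72000 + 0.2 × 10000 + 0.32 × 156000 = 11520 + 11520 + 2000 + 49920 = 74960
Overall = 0.62 × 49630 + 0.38 × 74960 = 30770.6 + 28484.8 = 59255.4

$59,255.40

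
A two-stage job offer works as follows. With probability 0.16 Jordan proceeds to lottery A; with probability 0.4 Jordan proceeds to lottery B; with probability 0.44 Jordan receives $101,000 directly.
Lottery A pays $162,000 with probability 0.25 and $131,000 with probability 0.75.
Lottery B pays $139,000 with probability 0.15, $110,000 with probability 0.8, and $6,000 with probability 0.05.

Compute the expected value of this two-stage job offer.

EV(A) = 0.25 × 162000 + 0.75 × 131000 = 40500 + 98250 = 138750
EV(B) = 0.15 × 139000 + 0.8 × 110000 + 0.05 × 6000 = 20850 + 88000 + 300 = 109150
Branch C: 101000 (certain)
Overall = 0.16 × 138750 + 0.4 × 109150 + 0.44 × 101000 = 22200 + 43660 + 44440 = 110300

$110,300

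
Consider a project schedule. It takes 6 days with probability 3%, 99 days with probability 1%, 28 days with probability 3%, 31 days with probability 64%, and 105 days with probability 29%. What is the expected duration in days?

EV = 0.03 × 6 + 0.01 × 99 + 0.03 × 28 + 0.64 × 31 + 0.29 × 105 = 0.18 + 0.99 + 0.84 + 19.84 + 30.45 = 52.3

52.3 days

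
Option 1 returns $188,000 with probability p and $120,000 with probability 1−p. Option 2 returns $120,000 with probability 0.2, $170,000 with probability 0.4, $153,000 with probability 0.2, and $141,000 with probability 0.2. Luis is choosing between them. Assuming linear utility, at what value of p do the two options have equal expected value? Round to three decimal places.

EV(Option 2) = 0.2 × 120000 + 0.4 × 170000 + 0.2 × 153000 + 0.2 × 141000 = 24000 + 68000 + 30600 + 28200 = 150800
p·188000 + (1−p)·120000 = 150800
68000p + 120000 = 150800
p = (150800 − 120000) / 68000

p = 0.453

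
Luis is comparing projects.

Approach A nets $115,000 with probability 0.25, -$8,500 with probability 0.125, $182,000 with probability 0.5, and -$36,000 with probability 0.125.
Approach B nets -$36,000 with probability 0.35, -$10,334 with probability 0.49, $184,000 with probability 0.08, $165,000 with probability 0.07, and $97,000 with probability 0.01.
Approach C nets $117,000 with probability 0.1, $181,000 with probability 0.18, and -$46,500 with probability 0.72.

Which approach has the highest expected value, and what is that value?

Approach A ($114,187.50)

Approach A = 0.25 × 115000 + 0.125 × (-8500) + 0.5 × 182000 + 0.125 × (-36000) = 28750 − 1062.5 + 91000 − 4500 = 114187.5
Approach B = 0.35 × (-36000) + 0.49 × (-10334) + 0.08 × 184000 + 0.07 × 165000 + 0.01 × 97000 = -12600 − 5063.66 + 14720 + 11550 + 970 = 9576.34
Approach C = 0.1 × 117000 + 0.18 × 181000 + 0.72 × (-46500) = 11700 + 32580 − 33480 = 10800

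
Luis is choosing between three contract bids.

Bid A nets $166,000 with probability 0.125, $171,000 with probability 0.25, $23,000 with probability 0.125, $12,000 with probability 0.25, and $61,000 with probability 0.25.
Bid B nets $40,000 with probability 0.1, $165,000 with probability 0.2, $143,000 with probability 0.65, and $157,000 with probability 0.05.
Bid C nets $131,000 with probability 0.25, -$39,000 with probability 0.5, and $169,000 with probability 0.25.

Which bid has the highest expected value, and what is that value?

Bid A = 0.125 × 166000 + 0.25 × 171000 + 0.125 × 23000 + 0.25 × 12000 + 0.25 × 61000 = 20750 + 42750 + 2875 + 3000 + 15250 = 84625
Bid B = 0.1 × 40000 + 0.2 × 165000 + 0.65 × 143000 + 0.05 × 157000 = 4000 + 33000 + 92950 + 7850 = 137800
Bid C = 0.25 × 131000 + 0.5 × (-39000) + 0.25 × 169000 = 32750 − 19500 + 42250 = 55500

Bid B ($137,800)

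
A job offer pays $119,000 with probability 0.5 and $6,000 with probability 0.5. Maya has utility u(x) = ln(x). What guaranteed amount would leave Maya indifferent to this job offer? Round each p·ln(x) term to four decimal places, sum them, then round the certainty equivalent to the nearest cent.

E[u] = 0.5·ln(119000) + 0.5·ln(6000) = 5.8434 + 4.3498 = 10.1932
CE = e^10.1932 ≈ 26720.87

$26,720.87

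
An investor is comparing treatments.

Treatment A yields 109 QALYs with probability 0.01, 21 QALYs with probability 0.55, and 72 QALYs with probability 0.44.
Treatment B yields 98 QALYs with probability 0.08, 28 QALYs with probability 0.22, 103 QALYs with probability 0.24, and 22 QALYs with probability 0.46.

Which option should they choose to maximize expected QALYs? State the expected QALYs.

Treatment A = 0.01 × 109 + 0.55 × 21 + 0.44 × 72 = 1.09 + 11.55 + 31.68 = 44.32
Treatment B = 0.08 × 98 + 0.22 × 28 + 0.24 × 103 + 0.46 × 22 = 7.84 + 6.16 + 24.72 + 10.12 = 48.84

Treatment B (48.84 QALYs)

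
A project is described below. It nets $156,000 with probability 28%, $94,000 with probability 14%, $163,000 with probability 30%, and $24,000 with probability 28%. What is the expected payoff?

EV = 0.28 × 156000 + 0.14 × 94000 + 0.3 × 163000 + 0.28 × 24000 = 43680 + 13160 + 48900 + 6720 = 112460

$112,460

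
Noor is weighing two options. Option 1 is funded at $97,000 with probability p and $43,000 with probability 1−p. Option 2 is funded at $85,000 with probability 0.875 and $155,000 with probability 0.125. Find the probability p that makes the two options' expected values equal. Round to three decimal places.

p = 0.940

EV(Option 2) = 0.875 × 85000 + 0.125 × 155000 = 74375 + 19375 = 93750
p·97000 + (1−p)·43000 = 93750
54000p + 43000 = 93750
p = (93750 − 43000) / 54000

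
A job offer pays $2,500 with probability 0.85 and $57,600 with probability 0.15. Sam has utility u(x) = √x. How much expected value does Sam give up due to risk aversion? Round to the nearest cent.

$4,602.75

E[u] = 0.85·√2500 + 0.15·√57600 = 0.85·50 + 0.15·240 = 78.5
CE = (78.5)² = 6162.25
Risk premium = EV − CE = 10765 − 6162.25 = 4602.75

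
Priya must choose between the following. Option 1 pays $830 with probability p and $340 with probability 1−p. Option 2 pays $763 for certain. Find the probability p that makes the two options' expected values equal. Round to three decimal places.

p·830 + (1−p)·340 = 763
490p + 340 = 763
p = (763 − 340) / 490

p = 0.863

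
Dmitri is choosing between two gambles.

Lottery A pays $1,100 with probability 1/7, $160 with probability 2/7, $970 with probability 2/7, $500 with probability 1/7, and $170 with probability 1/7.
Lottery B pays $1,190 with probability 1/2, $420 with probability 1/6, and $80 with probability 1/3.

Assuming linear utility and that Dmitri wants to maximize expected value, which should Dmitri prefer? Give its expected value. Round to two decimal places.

Lottery A = 1/7 × 1100 + 2/7 × 160 + 2/7 × 970 + 1/7 × 500 + 1/7 × 170 = 157.1429 + 45.7143 + 277.1429 + 71.4286 + 24.2857 = 575.7143
Lottery B = 1/2 × 1190 + 1/6 × 420 + 1/3 × 80 = 595 + 70 + 26.6667 = 691.6667

Lottery B ($691.67)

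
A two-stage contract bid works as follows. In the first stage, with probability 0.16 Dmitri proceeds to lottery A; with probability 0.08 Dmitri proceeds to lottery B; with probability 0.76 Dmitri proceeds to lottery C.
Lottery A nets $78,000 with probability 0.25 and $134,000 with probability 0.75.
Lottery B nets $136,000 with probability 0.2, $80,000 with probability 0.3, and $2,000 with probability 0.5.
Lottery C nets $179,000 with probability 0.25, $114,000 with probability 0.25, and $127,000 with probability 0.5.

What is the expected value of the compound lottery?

EV(A) = 0.25 × 78000 + 0.75 × 134000 = 19500 + 100500 = 120000
EV(B) = 0.2 × 136000 + 0.3 × 80000 + 0.5 × 2000 = 27200 + 24000 + 1000 = 52200
EV(C) = 0.25 × 179000 + 0.25 × 114000 + 0.5 × 127000 = 44750 + 28500 + 63500 = 136750
Overall = 0.16 × 120000 + 0.08 × 52200 + 0.76 × 136750 = 19200 + 4176 + 103930 = 127306

$127,306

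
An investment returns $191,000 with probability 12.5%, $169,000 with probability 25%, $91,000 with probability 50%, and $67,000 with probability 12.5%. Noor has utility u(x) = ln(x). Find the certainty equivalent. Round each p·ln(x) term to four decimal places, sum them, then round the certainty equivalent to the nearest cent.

$112,173.27

E[u] = 0.125·ln(191000) + 0.25·ln(169000) + 0.5·ln(91000) + 0.125·ln(67000) = 1.5200 + 3.0094 + 5.7093 + 1.3891 = 11.6278
CE = e^11.6278 ≈ 112173.27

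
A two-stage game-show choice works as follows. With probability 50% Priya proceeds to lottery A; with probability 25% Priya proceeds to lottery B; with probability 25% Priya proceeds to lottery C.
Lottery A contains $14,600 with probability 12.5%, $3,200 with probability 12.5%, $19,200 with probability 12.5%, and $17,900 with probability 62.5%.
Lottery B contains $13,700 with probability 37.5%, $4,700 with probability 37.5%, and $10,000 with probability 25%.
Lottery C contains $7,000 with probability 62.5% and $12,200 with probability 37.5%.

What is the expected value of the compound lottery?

EV(A) = 0.125 × 14600 + 0.125 × 3200 + 0.125 × 19200 + 0.625 × 17900 = 1825 + 400 + 2400 + 11187.5 = 15812.5
EV(B) = 0.375 × 13700 + 0.375 × 4700 + 0.25 × 10000 = 5137.5 + 1762.5 + 2500 = 9400
EV(C) = 0.625 × 7000 + 0.375 × 12200 = 4375 + 4575 = 8950
Overall = 0.5 × 15812.5 + 0.25 × 9400 + 0.25 × 8950 = 7906.25 + 2350 + 2237.5 = 12493.75

$12,493.75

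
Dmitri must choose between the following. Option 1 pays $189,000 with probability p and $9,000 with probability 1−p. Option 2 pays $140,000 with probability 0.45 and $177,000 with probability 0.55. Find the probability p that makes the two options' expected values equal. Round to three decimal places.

p = 0.841

EV(Option 2) = 0.45 × 140000 + 0.55 × 177000 = 63000 + 97350 = 160350
p·189000 + (1−p)·9000 = 160350
180000p + 9000 = 160350
p = (160350 − 9000) / 180000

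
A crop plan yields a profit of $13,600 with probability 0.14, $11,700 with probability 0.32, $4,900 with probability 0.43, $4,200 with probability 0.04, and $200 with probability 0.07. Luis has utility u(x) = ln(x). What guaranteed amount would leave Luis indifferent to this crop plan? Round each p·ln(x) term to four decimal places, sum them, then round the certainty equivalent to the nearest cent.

$5,933.68

E[u] = 0.14·ln(13600) + 0.32·ln(11700) + 0.43·ln(4900) + 0.04·ln(4200) + 0.07·ln(200) = 1.3325 + 2.9976 + 3.6537 + 0.3337 + 0.3709 = 8.6884
CE = e^8.6884 ≈ 5933.68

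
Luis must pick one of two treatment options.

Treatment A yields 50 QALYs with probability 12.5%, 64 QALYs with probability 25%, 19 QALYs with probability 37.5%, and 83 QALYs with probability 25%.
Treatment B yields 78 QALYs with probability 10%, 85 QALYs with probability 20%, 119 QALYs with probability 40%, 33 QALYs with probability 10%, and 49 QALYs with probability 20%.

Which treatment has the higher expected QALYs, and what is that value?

Treatment A = 0.125 × 50 + 0.25 × 64 + 0.375 × 19 + 0.25 × 83 = 6.25 + 16 + 7.125 + 20.75 = 50.125
Treatment B = 0.1 × 78 + 0.2 × 85 + 0.4 × 119 + 0.1 × 33 + 0.2 × 49 = 7.8 + 17 + 47.6 + 3.3 + 9.8 = 85.5

Treatment B (85.5 QALYs)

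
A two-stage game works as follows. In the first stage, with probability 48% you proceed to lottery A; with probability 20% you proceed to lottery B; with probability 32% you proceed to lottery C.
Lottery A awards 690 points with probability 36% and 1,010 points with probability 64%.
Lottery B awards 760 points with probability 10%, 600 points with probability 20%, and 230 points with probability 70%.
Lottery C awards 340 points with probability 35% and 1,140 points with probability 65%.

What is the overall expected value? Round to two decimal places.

776.10 points

EV(A) = 0.36 × 690 + 0.64 × 1010 = 248.4 + 646.4 = 894.8
EV(B) = 0.1 × 760 + 0.2 × 600 + 0.7 × 230 = 76 + 120 + 161 = 357
EV(C) = 0.35 × 340 + 0.65 × 1140 = 119 + 741 = 860
Overall = 0.48 × 894.8 + 0.2 × 357 + 0.32 × 860 = 429.504 + 71.4 + 275.2 = 776.104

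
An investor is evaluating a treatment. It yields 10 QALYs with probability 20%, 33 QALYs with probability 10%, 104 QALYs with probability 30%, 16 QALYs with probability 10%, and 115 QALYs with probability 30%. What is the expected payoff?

EV = 0.2 × 10 + 0.1 × 33 + 0.3 × 104 + 0.1 × 16 + 0.3 × 115 = 2 + 3.3 + 31.2 + 1.6 + 34.5 = 72.6

72.6 QALYs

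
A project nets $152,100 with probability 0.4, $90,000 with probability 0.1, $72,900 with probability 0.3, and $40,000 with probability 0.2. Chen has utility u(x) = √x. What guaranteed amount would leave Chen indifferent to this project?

$94,249

E[u] = 0.4·√152100 + 0.1·√90000 + 0.3·√72900 + 0.2·√40000 = 0.4·390 + 0.1·300 + 0.3·270 + 0.2·200 = 307
CE = (307)² = 94249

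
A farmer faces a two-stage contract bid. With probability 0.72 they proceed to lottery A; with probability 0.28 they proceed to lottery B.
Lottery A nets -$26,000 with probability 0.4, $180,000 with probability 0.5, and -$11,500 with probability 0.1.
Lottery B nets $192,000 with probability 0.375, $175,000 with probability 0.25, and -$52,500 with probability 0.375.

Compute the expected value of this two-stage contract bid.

EV(A) = 0.4 × (-26000) + 0.5 × 180000 + 0.1 × (-11500) = -10400 + 90000 − 1150 = 78450
EV(B) = 0.375 × 192000 + 0.25 × 175000 + 0.375 × (-52500) = 72000 + 43750 − 19687.5 = 96062.5
Overall = 0.72 × 78450 + 0.28 × 96062.5 = 56484 + 26897.5 = 83381.5

$83,381.50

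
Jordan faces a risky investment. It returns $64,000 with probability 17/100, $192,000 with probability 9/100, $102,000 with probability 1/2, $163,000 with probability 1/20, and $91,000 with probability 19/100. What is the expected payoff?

$104,600

EV = 17/100 × 64000 + 9/100 × 192000 + 1/2 × 102000 + 1/20 × 163000 + 19/100 × 91000 = 10880 + 17280 + 51000 + 8150 + 17290 = 104600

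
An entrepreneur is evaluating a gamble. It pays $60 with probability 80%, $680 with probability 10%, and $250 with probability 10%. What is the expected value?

$141

EV = 0.8 × 60 + 0.1 × 680 + 0.1 × 250 = 48 + 68 + 25 = 141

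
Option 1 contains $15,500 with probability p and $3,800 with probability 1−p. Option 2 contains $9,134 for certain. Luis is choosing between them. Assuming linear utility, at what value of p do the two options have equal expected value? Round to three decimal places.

p·15500 + (1−p)·3800 = 9134
11700p + 3800 = 9134
p = (9134 − 3800) / 11700

p = 0.456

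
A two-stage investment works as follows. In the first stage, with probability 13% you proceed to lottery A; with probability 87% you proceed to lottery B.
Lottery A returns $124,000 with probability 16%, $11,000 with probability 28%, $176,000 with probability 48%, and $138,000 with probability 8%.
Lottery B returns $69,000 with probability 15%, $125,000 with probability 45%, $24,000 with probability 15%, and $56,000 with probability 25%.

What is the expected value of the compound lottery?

$88,651.20

EV(A) = 0.16 × 124000 + 0.28 × 11000 + 0.48 × 176000 + 0.08 × 138000 = 19840 + 3080 + 84480 + 11040 = 118440
EV(B) = 0.15 × 69000 + 0.45 × 125000 + 0.15 × 24000 + 0.25 × 56000 = 10350 + 56250 + 3600 + 14000 = 84200
Overall = 0.13 × 118440 + 0.87 × 84200 = 15397.2 + 73254 = 88651.2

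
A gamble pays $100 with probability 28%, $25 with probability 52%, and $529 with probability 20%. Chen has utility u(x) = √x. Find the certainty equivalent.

E[u] = 0.28·√100 + 0.52·√25 + 0.2·√529 = 0.28·10 + 0.52·5 + 0.2·23 = 10
CE = (10)² = 100

$100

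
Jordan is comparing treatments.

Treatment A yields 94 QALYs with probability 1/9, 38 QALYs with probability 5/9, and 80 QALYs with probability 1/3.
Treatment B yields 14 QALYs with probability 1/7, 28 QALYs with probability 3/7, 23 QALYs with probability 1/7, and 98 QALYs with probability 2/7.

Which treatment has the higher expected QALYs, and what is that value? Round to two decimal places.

Treatment A (58.22 QALYs)

Treatment A = 1/9 × 94 + 5/9 × 38 + 1/3 × 80 = 10.4444 + 21.1111 + 26.6667 = 58.2222
Treatment B = 1/7 × 14 + 3/7 × 28 + 1/7 × 23 + 2/7 × 98 = 2 + 12 + 3.2857 + 28 = 45.2857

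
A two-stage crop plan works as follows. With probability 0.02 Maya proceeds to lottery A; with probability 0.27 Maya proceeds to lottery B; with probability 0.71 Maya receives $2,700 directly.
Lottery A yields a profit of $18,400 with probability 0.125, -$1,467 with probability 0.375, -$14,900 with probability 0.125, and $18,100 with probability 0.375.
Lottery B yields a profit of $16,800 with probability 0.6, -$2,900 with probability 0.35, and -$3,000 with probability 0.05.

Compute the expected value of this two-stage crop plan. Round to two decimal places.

$4,457.55

EV(A) = 0.125 × 18400 + 0.375 × (-1467) + 0.125 × (-14900) + 0.375 × 18100 = 2300 − 550.125 − 1862.5 + 6787.5 = 6674.875
EV(B) = 0.6 × 16800 + 0.35 × (-2900) + 0.05 × (-3000) = 10080 − 1015 − 150 = 8915
Branch C: 2700 (certain)
Overall = 0.02 × 6674.875 + 0.27 × 8915 + 0.71 × 2700 = 133.4975 + 2407.05 + 1917 = 4457.5475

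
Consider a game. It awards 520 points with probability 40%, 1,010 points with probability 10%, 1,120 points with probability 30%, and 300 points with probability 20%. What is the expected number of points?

EV = 0.4 × 520 + 0.1 × 1010 + 0.3 × 1120 + 0.2 × 300 = 208 + 101 + 336 + 60 = 705

705 points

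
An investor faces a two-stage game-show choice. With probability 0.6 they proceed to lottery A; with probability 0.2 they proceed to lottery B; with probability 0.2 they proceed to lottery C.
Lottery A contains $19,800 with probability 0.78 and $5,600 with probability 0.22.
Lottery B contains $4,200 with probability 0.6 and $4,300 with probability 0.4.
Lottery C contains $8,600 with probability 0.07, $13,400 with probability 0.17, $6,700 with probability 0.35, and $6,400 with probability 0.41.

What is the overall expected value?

$12,423.40

EV(A) = 0.78 × 19800 + 0.22 × 5600 = 15444 + 1232 = 16676
EV(B) = 0.6 × 4200 + 0.4 × 4300 = 2520 + 1720 = 4240
EV(C) = 0.07 × 8600 + 0.17 × 13400 + 0.35 × 6700 + 0.41 × 6400 = 602 + 2278 + 2345 + 2624 = 7849
Overall = 0.6 × 16676 + 0.2 × 4240 + 0.2 × 7849 = 10005.6 + 848 + 1569.8 = 12423.4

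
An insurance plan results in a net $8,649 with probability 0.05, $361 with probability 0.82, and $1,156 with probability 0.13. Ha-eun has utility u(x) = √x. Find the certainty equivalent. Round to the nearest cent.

E[u] = 0.05·√8649 + 0.82·√361 + 0.13·√1156 = 0.05·93 + 0.82·19 + 0.13·34 = 24.65
CE = (24.65)² = 607.6225

$607.62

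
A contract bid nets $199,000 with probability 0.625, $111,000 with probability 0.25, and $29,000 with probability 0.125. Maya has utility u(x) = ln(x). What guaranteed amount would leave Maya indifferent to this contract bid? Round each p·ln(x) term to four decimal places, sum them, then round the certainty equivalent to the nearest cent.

E[u] = 0.625·ln(199000) + 0.25·ln(111000) + 0.125·ln(29000) = 7.6257 + 2.9043 + 1.2844 = 11.8144
CE = e^11.8144 ≈ 135185.07

$135,185.07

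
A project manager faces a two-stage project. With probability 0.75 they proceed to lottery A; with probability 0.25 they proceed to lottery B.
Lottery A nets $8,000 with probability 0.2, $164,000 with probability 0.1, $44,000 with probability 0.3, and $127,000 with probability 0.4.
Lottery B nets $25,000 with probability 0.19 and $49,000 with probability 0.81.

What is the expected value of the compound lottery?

EV(A) = 0.2 × 8000 + 0.1 × 164000 + 0.3 × 44000 + 0.4 × 127000 = 1600 + 16400 + 13200 + 50800 = 82000
EV(B) = 0.19 × 25000 + 0.81 × 49000 = 4750 + 39690 = 44440
Overall = 0.75 × 82000 + 0.25 × 44440 = 61500 + 11110 = 72610

$72,610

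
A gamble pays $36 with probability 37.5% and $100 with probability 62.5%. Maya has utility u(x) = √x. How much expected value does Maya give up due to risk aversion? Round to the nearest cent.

$3.75

E[u] = 0.375·√36 + 0.625·√100 = 0.375·6 + 0.625·10 = 8.5
CE = (8.5)² = 72.25
Risk premium = EV − CE = 76 − 72.25 = 3.75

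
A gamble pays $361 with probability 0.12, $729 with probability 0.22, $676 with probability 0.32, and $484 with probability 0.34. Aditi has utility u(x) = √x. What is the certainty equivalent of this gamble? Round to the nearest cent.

E[u] = 0.12·√361 + 0.22·√729 + 0.32·√676 + 0.34·√484 = 0.12·19 + 0.22·27 + 0.32·26 + 0.34·22 = 24.02
CE = (24.02)² = 576.9604

$576.96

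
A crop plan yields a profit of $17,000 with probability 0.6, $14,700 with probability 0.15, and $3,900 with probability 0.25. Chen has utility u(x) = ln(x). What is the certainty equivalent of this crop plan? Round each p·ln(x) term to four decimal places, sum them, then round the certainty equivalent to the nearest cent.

E[u] = 0.6·ln(17000) + 0.15·ln(14700) + 0.25·ln(3900) = 5.8446 + 1.4393 + 2.0672 = 9.3511
CE = e^9.3511 ≈ 11511.48

$11,511.48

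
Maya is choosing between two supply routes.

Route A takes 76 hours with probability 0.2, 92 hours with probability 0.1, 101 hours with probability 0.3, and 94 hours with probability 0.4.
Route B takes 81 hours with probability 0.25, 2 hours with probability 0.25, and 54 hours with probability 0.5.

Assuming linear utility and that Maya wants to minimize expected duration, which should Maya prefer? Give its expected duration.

Route B (47.75 hours)

Route A = 0.2 × 76 + 0.1 × 92 + 0.3 × 101 + 0.4 × 94 = 15.2 + 9.2 + 30.3 + 37.6 = 92.3
Route B = 0.25 × 81 + 0.25 × 2 + 0.5 × 54 = 20.25 + 0.5 + 27 = 47.75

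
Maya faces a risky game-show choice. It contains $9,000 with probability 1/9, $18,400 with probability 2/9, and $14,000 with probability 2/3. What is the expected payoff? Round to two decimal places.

EV = 1/9 × 9000 + 2/9 × 18400 + 2/3 × 14000 = 1000 + 4088.8889 + 9333.3333 = 14422.2222

$14,422.22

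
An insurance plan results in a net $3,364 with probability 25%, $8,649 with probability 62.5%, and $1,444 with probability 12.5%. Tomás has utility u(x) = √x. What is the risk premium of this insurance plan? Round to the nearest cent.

E[u] = 0.25·√3364 + 0.625·√8649 + 0.125·√1444 = 0.25·58 + 0.625·93 + 0.125·38 = 77.375
CE = (77.375)² = 5986.890625
Risk premium = EV − CE = 6427.125 − 5986.890625 = 440.234375

$440.23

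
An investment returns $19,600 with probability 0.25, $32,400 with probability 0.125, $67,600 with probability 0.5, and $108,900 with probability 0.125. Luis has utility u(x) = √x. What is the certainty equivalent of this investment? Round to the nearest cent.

$52,326.56

E[u] = 0.25·√19600 + 0.125·√32400 + 0.5·√67600 + 0.125·√108900 = 0.25·140 + 0.125·180 + 0.5·260 + 0.125·330 = 228.75
CE = (228.75)² = 52326.5625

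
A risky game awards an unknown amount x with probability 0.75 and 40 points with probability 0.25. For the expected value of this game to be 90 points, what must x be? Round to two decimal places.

x = 106.67 points

0.75·x + 0.25·40 = 90
0.75·x = 90 − 10 = 80
x = 80 / 0.75 = 106.6667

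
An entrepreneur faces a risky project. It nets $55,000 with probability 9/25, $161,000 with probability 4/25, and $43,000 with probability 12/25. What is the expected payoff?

EV = 9/25 × 55000 + 4/25 × 161000 + 12/25 × 43000 = 19800 + 25760 + 20640 = 66200

$66,200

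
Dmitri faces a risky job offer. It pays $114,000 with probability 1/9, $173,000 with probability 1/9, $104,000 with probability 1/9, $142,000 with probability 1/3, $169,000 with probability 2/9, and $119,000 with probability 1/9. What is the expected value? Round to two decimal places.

$141,555.56

EV = 1/9 × 114000 + 1/9 × 173000 + 1/9 × 104000 + 1/3 × 142000 + 2/9 × 169000 + 1/9 × 119000 = 12666.6667 + 19222.2222 + 11555.5556 + 47333.3333 + 37555.5556 + 13222.2222 = 141555.5556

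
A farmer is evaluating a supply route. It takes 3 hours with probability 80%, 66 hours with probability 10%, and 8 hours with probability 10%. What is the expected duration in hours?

EV = 0.8 × 3 + 0.1 × 66 + 0.1 × 8 = 2.4 + 6.6 + 0.8 = 9.8

9.8 hours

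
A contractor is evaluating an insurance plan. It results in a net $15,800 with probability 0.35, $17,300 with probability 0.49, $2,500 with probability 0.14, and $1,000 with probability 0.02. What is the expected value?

EV = 0.35 × 15800 + 0.49 × 17300 + 0.14 × 2500 + 0.02 × 1000 = 5530 + 8477 + 350 + 20 = 14377

$14,377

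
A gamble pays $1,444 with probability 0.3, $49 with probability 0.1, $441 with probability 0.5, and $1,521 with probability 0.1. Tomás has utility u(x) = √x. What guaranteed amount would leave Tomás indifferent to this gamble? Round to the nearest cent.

E[u] = 0.3·√1444 + 0.1·√49 + 0.5·√441 + 0.1·√1521 = 0.3·38 + 0.1·7 + 0.5·21 + 0.1·39 = 26.5
CE = (26.5)² = 702.25

$702.25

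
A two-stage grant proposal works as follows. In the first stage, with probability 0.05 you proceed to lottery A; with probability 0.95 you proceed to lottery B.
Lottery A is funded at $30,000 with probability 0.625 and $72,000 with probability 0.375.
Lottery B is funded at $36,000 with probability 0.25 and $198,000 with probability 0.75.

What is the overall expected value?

$151,912.50

EV(A) = 0.625 × 30000 + 0.375 × 72000 = 18750 + 27000 = 45750
EV(B) = 0.25 × 36000 + 0.75 × 198000 = 9000 + 148500 = 157500
Overall = 0.05 × 45750 + 0.95 × 157500 = 2287.5 + 149625 = 151912.5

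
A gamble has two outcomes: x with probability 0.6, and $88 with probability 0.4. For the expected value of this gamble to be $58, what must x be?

0.6·x + 0.4·88 = 58
0.6·x = 58 − 35.2 = 22.8
x = 22.8 / 0.6 = 38

x = $38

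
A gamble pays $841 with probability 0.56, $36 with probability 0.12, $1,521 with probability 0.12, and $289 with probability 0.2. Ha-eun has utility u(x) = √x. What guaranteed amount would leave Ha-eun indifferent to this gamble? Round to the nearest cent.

$627.00

E[u] = 0.56·√841 + 0.12·√36 + 0.12·√1521 + 0.2·√289 = 0.56·29 + 0.12·6 + 0.12·39 + 0.2·17 = 25.04
CE = (25.04)² = 627.0016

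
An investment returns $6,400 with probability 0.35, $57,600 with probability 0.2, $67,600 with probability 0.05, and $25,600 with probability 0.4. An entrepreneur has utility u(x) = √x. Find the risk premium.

$3,971

E[u] = 0.35·√6400 + 0.2·√57600 + 0.05·√67600 + 0.4·√25600 = 0.35·80 + 0.2·240 + 0.05·260 + 0.4·160 = 153
CE = (153)² = 23409
Risk premium = EV − CE = 27380 − 23409 = 3971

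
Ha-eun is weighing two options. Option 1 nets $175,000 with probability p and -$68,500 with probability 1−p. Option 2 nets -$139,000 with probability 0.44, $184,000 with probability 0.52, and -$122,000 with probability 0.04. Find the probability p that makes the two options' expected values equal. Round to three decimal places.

EV(Option 2) = 0.44 × (-139000) + 0.52 × 184000 + 0.04 × (-122000) = -61160 + 95680 − 4880 = 29640
p·175000 + (1−p)·(-68500) = 29640
243500p − 68500 = 29640
p = (29640 + 68500) / 243500

p = 0.403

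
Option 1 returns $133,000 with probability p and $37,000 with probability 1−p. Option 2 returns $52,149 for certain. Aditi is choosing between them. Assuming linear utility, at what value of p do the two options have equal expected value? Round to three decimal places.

p·133000 + (1−p)·37000 = 52149
96000p + 37000 = 52149
p = (52149 − 37000) / 96000

p = 0.158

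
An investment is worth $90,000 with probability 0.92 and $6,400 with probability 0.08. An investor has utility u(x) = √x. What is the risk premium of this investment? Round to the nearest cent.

E[u] = 0.92·√90000 + 0.08·√6400 = 0.92·300 + 0.08·80 = 282.4
CE = (282.4)² = 79749.76
Risk premium = EV − CE = 83312 − 79749.76 = 3562.24

$3,562.24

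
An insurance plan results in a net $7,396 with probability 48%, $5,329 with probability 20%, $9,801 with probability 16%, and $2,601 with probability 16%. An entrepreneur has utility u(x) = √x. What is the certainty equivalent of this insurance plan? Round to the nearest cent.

$6,380.81

E[u] = 0.48·√7396 + 0.2·√5329 + 0.16·√9801 + 0.16·√2601 = 0.48·86 + 0.2·73 + 0.16·99 + 0.16·51 = 79.88
CE = (79.88)² = 6380.8144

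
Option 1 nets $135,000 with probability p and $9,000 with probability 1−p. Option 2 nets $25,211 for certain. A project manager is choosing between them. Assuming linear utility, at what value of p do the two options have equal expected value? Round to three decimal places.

p = 0.129

p·135000 + (1−p)·9000 = 25211
126000p + 9000 = 25211
p = (25211 − 9000) / 126000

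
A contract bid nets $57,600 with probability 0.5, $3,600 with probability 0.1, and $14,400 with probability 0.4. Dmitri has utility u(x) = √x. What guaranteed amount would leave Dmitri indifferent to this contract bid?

E[u] = 0.5·√57600 + 0.1·√3600 + 0.4·√14400 = 0.5·240 + 0.1·60 + 0.4·120 = 174
CE = (174)² = 30276

$30,276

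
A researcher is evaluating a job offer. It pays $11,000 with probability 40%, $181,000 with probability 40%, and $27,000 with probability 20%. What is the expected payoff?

$82,200

EV = 0.4 × 11000 + 0.4 × 181000 + 0.2 × 27000 = 4400 + 72400 + 5400 = 82200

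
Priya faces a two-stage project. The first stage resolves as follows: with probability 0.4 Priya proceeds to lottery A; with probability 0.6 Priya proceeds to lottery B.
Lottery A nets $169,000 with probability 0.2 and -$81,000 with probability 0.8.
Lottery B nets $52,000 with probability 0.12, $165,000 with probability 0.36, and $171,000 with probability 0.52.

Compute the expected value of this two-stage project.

EV(A) = 0.2 × 169000 + 0.8 × (-81000) = 33800 − 64800 = -31000
EV(B) = 0.12 × 52000 + 0.36 × 165000 + 0.52 × 171000 = 6240 + 59400 + 88920 = 154560
Overall = 0.4 × (-31000) + 0.6 × 154560 = -12400 + 92736 = 80336

$80,336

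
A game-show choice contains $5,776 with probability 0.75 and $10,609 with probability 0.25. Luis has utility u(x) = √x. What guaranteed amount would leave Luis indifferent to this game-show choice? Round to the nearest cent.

$6,847.56

E[u] = 0.75·√5776 + 0.25·√10609 = 0.75·76 + 0.25·103 = 82.75
CE = (82.75)² = 6847.5625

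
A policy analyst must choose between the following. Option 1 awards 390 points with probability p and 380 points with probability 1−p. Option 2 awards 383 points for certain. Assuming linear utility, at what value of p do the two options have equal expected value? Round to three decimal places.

p = 0.300

p·390 + (1−p)·380 = 383
10p + 380 = 383
p = (383 − 380) / 10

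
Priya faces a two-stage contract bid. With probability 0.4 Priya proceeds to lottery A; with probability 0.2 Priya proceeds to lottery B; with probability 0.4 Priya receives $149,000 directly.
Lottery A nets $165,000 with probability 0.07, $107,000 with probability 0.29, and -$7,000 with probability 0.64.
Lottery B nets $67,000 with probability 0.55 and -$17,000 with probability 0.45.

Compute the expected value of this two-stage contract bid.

EV(A) = 0.07 × 165000 + 0.29 × 107000 + 0.64 × (-7000) = 11550 + 31030 − 4480 = 38100
EV(B) = 0.55 × 67000 + 0.45 × (-17000) = 36850 − 7650 = 29200
Branch C: 149000 (certain)
Overall = 0.4 × 38100 + 0.2 × 29200 + 0.4 × 149000 = 15240 + 5840 + 59600 = 80680

$80,680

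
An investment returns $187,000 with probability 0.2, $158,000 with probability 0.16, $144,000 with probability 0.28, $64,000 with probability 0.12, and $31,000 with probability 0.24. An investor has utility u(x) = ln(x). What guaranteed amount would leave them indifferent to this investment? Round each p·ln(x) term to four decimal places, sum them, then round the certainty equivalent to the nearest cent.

E[u] = 0.2·ln(187000) + 0.16·ln(158000) + 0.28·ln(144000) + 0.12·ln(64000) + 0.24·ln(31000) = 2.4278 + 1.9153 + 3.3257 + 1.3280 + 2.4820 = 11.4788
CE = e^11.4788 ≈ 96645.02

$96,645.02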